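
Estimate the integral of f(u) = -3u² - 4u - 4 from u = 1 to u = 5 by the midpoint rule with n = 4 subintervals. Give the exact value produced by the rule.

-187

h = (5 − 1)/4 = 1.
Midpoints m₁,…,m₄ = 1.5, 2.5, 3.5, 4.5.
f(m₁)=-16.75, f(m₂)=-32.75, f(m₃)=-54.75, f(m₄)=-82.75.
h·[f(m₁) + f(m₂) + f(m₃) + f(m₄)] = 1·(-187) = -187.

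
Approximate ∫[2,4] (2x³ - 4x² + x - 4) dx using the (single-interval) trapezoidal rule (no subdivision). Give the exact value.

62

T = (b−a)/2 · [f(2) + f(4)] = 1·[(-2) + 64] = 62.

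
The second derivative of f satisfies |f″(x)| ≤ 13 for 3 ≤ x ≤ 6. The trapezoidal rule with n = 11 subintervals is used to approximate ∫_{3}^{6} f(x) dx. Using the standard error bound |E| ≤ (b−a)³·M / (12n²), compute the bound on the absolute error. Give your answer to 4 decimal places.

|E| ≤ (3)³·13 / (12·11²) = 351/1452 = 0.2417.

0.2417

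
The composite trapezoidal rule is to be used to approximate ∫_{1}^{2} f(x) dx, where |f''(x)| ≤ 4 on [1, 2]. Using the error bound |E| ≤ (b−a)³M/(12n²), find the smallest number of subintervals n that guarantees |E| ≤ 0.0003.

34

Need 4/(12n²) ≤ 0.0003.
n² ≥ 4/(12·0.0003) = 1111.11 ⇒ n ≥ 33.3333, so the smallest n is 34.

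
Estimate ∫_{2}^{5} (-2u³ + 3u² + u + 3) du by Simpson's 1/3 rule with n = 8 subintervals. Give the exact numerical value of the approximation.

-168

h = (5 − 2)/8 = 0.375.
Nodes u₀,…,u₈ = 2, 2.375, 2.75, 3.125, 3.5, 3.875, 4.25, 4.625, 5.
f(u) = -2u³ + 3u² + u + 3: f₀=1, f₁=-4.49609375, f₂=-13.15625, f₃=-25.61328125, f₄=-42.5, f₅=-64.44921875, f₆=-92.09375, f₇=-126.06640625, f₈=-167.
(h/3)·[f₀ + 4f₁ + 2f₂ + 4f₃ + 2f₄ + 4f₅ + 2f₆ + 4f₇ + f₈] = 0.125·(-1344) = -168.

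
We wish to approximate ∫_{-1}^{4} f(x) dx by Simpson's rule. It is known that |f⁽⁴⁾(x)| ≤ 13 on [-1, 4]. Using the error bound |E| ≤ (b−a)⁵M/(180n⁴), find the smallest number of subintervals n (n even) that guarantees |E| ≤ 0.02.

12

Need 40625/(180n⁴) ≤ 0.02.
n⁴ ≥ 40625/(180·0.02) = 11284.7 ⇒ n ≥ 10.3068, so the smallest even n is 12. (n must be even for Simpson's rule.)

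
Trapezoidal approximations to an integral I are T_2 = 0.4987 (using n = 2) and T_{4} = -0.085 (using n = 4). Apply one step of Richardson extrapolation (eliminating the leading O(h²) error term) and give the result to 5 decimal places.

R = (4·T_{4} − T_2) / 3 = (4·(-0.085) − 0.4987)/3 = (-0.8387)/3 = -0.27957.

-0.27957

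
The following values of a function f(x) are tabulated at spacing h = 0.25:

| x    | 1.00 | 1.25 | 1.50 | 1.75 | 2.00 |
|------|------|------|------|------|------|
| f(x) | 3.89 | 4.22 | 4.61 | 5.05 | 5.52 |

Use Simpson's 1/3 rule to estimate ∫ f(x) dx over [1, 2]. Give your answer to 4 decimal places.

4.6425

h = 0.25, n = 4.
(h/3)·[y₀ + 4y₁ + 2y₂ + 4y₃ + y₄] = 0.083333·(55.71) = 4.6425.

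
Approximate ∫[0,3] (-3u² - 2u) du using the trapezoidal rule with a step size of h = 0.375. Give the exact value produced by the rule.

h = (3 − 0)/8 = 0.375.
Nodes u₀,…,u₈ = 0, 0.375, 0.75, 1.125, 1.5, 1.875, 2.25, 2.625, 3.
f(u) = -3u² - 2u: f₀=0, f₁=-1.171875, f₂=-3.1875, f₃=-6.046875, f₄=-9.75, f₅=-14.296875, f₆=-19.6875, f₇=-25.921875, f₈=-33.
(h/2)·[f₀ + 2f₁ + 2f₂ + 2f₃ + 2f₄ + 2f₅ + 2f₆ + 2f₇ + f₈] = 0.1875·(-193.125) = -36.2109375.

-36.2109375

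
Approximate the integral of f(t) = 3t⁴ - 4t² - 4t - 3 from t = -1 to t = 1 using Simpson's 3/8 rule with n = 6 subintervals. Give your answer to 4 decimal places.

h = (1 − (-1))/6 = 0.333333.
Nodes t₀,…,t₆ = -1, -0.666667, -0.333333, 0, 0.333333, 0.666667, 1.
f(t) = 3t⁴ - 4t² - 4t - 3: f₀=0, f₁=-1.518519, f₂=-2.074074, f₃=-3, f₄=-4.740741, f₅=-6.851852, f₆=-8.
(3h/8)·[f₀ + 3f₁ + 3f₂ + 2f₃ + 3f₄ + 3f₅ + f₆] = 0.125·(-59.555556) = -7.4444.

-7.4444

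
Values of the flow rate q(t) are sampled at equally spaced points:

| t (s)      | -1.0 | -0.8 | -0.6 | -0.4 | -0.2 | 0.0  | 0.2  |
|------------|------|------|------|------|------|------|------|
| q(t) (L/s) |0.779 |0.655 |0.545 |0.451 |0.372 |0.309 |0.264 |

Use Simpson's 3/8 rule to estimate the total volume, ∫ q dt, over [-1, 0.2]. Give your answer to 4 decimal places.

h = 0.2, n = 6.
(3h/8)·[y₀ + 3y₁ + 3y₂ + 2y₃ + 3y₄ + 3y₅ + y₆] = 0.075·(7.588) = 0.5691.

0.5691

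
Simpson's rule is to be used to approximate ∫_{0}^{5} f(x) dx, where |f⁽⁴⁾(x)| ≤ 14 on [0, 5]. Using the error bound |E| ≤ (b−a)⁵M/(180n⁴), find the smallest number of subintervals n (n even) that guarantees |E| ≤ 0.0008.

Need 43750/(180n⁴) ≤ 0.0008.
n⁴ ≥ 43750/(180·0.0008) = 303819 ⇒ n ≥ 23.4776, so the smallest even n is 24. (n must be even for Simpson's rule.)

24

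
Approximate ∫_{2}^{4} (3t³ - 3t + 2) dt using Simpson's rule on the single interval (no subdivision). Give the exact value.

S = (b−a)/6 · [f(2) + 4f(3) + f(4)] = 0.333333·[20 + 4·74 + 182] = 166.

166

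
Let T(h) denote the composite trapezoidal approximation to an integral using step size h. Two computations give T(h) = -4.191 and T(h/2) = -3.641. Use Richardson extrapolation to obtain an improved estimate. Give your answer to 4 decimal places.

-3.4577

R = (4·T(h/2) − T(h)) / 3 = (4·(-3.641) − (-4.191))/3 = (-10.373)/3 = -3.4577.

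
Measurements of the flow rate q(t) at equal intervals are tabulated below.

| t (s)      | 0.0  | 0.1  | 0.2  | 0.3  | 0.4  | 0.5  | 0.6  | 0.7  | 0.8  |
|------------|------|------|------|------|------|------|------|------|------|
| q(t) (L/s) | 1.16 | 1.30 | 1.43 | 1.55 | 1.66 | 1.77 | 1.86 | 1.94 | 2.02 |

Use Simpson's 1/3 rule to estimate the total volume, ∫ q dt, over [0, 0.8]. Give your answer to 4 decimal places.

1.3107

h = 0.1, n = 8.
(h/3)·[y₀ + 4y₁ + 2y₂ + 4y₃ + 2y₄ + 4y₅ + 2y₆ + 4y₇ + y₈] = 0.033333·(39.32) = 1.3107.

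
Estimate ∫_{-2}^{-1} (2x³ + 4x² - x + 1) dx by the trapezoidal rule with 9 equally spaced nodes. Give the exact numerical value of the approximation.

4.3203125

h = (-1 − (-2))/8 = 0.125.
Nodes x₀,…,x₈ = -2, -1.875, -1.75, -1.625, -1.5, -1.375, -1.25, -1.125, -1.
f(x) = 2x³ + 4x² - x + 1: f₀=3, f₁=3.75390625, f₂=4.28125, f₃=4.60546875, f₄=4.75, f₅=4.73828125, f₆=4.59375, f₇=4.33984375, f₈=4.
(h/2)·[f₀ + 2f₁ + 2f₂ + 2f₃ + 2f₄ + 2f₅ + 2f₆ + 2f₇ + f₈] = 0.0625·(69.125) = 4.3203125.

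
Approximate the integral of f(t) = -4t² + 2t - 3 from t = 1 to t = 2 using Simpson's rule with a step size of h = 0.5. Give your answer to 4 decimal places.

-9.3333

h = (2 − 1)/2 = 0.5.
Nodes t₀,…,t₂ = 1, 1.5, 2.
f(t) = -4t² + 2t - 3: f₀=-5, f₁=-9, f₂=-15.
(h/3)·[f₀ + 4f₁ + f₂] = 0.166667·(-56) = -9.3333.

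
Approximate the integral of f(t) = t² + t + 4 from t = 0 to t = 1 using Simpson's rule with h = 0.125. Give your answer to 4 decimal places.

h = (1 − 0)/8 = 0.125.
Nodes t₀,…,t₈ = 0, 0.125, 0.25, 0.375, 0.5, 0.625, 0.75, 0.875, 1.
f(t) = t² + t + 4: f₀=4, f₁=4.140625, f₂=4.3125, f₃=4.515625, f₄=4.75, f₅=5.015625, f₆=5.3125, f₇=5.640625, f₈=6.
(h/3)·[f₀ + 4f₁ + 2f₂ + 4f₃ + 2f₄ + 4f₅ + 2f₆ + 4f₇ + f₈] = 0.041667·(116) = 4.8333.

4.8333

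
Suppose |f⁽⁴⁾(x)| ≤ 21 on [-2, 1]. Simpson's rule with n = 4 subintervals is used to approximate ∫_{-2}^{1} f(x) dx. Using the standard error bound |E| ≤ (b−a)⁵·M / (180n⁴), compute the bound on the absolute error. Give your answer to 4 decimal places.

0.1107

|E| ≤ (3)⁵·21 / (180·4⁴) = 5103/46080 = 0.1107.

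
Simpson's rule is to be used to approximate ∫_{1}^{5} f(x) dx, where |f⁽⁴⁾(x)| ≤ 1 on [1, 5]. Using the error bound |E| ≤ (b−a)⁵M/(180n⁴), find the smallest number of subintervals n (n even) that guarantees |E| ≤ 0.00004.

20

Need 1024/(180n⁴) ≤ 0.00004.
n⁴ ≥ 1024/(180·0.00004) = 142222 ⇒ n ≥ 19.4197, so the smallest even n is 20. (n must be even for Simpson's rule.)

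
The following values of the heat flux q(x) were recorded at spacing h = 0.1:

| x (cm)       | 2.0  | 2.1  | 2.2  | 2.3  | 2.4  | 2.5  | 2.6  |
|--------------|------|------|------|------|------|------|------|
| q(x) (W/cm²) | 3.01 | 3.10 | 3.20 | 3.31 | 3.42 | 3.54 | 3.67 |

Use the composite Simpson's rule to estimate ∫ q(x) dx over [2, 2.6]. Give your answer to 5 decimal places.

1.99067

h = 0.1, n = 6.
(h/3)·[y₀ + 4y₁ + 2y₂ + 4y₃ + 2y₄ + 4y₅ + y₆] = 0.033333·(59.72) = 1.99067.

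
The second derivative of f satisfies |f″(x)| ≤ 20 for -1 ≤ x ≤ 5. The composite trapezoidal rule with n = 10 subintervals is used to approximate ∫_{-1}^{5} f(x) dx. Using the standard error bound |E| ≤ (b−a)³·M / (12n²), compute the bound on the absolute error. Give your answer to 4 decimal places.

|E| ≤ (6)³·20 / (12·10²) = 4320/1200 = 3.6000.

3.6000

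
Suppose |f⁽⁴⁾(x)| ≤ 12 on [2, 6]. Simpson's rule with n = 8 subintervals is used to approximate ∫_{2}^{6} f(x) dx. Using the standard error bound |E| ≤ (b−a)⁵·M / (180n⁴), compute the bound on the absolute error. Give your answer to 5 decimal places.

|E| ≤ (4)⁵·12 / (180·8⁴) = 12288/737280 = 0.01667.

0.01667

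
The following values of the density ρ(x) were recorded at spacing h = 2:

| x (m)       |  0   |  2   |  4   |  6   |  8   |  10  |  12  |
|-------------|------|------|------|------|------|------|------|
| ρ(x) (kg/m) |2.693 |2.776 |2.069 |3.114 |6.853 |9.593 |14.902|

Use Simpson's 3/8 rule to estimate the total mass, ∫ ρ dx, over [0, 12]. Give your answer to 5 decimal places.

h = 2, n = 6.
(3h/8)·[y₀ + 3y₁ + 3y₂ + 2y₃ + 3y₄ + 3y₅ + y₆] = 0.75·(87.696) = 65.77200.

65.77200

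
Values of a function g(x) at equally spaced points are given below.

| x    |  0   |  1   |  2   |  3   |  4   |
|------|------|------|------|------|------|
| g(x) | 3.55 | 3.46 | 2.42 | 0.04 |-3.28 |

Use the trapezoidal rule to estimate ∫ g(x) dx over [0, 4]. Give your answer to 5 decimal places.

6.05500

h = 1, n = 4.
(h/2)·[y₀ + 2y₁ + 2y₂ + 2y₃ + y₄] = 0.5·(12.11) = 6.05500.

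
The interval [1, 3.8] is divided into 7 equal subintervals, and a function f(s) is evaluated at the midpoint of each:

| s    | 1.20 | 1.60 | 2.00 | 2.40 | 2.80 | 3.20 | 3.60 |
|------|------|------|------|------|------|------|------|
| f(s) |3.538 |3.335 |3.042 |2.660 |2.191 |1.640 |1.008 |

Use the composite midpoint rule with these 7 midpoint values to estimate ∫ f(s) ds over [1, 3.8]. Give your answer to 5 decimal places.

6.96560

h = 0.4, n = 7.
h·[y(m₁) + y(m₂) + y(m₃) + y(m₄) + y(m₅) + y(m₆) + y(m₇)] = 0.4·(17.414) = 6.96560.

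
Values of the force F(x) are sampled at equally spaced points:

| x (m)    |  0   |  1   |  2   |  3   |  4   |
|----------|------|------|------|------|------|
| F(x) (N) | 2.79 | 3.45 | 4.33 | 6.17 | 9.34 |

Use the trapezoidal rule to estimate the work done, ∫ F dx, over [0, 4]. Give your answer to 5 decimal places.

h = 1, n = 4.
(h/2)·[y₀ + 2y₁ + 2y₂ + 2y₃ + y₄] = 0.5·(40.03) = 20.01500.

20.01500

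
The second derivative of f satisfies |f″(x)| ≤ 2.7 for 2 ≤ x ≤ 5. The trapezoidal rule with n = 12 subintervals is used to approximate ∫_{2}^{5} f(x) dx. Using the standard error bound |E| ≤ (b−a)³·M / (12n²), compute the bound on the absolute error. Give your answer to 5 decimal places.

|E| ≤ (3)³·2.7 / (12·12²) = 72.9/1728 = 0.04219.

0.04219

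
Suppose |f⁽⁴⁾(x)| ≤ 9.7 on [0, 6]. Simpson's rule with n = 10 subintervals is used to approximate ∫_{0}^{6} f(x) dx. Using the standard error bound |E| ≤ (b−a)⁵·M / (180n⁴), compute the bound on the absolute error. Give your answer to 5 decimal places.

|E| ≤ (6)⁵·9.7 / (180·10⁴) = 75427.2/1800000 = 0.04190.

0.04190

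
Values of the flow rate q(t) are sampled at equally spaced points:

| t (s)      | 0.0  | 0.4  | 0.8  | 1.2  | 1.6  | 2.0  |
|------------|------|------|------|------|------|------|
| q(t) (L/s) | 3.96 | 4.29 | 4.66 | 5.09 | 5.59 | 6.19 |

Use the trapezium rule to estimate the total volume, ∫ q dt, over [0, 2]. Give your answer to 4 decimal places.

h = 0.4, n = 5.
(h/2)·[y₀ + 2y₁ + 2y₂ + 2y₃ + 2y₄ + y₅] = 0.2·(49.41) = 9.8820.

9.8820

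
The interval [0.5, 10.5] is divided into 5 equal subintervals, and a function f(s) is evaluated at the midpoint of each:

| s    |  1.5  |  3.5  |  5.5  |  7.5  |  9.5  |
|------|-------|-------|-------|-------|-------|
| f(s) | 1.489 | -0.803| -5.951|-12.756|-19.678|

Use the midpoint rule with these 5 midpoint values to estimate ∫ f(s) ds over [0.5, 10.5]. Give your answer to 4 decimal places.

h = 2, n = 5.
h·[y(m₁) + y(m₂) + y(m₃) + y(m₄) + y(m₅)] = 2·(-37.699) = -75.3980.

-75.3980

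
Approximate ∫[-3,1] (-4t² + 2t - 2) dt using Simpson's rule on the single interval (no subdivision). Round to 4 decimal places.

S = (b−a)/6 · [f(-3) + 4f(-1) + f(1)] = 0.666667·[(-44) + 4·(-8) + (-4)] = -53.3333.

-53.3333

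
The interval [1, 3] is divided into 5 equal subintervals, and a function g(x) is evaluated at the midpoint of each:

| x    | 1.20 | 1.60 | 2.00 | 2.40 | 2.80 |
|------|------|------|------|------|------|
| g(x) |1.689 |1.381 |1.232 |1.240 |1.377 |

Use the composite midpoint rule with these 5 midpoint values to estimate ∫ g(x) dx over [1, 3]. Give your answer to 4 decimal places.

h = 0.4, n = 5.
h·[y(m₁) + y(m₂) + y(m₃) + y(m₄) + y(m₅)] = 0.4·(6.919) = 2.7676.

2.7676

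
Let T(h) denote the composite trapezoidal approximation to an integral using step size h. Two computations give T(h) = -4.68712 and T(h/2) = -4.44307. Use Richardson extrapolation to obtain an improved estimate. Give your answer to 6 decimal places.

R = (4·T(h/2) − T(h)) / 3 = (4·(-4.44307) − (-4.68712))/3 = (-13.08516)/3 = -4.361720.

-4.361720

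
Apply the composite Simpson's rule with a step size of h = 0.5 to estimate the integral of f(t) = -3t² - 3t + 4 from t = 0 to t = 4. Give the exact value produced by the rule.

h = (4 − 0)/8 = 0.5.
Nodes t₀,…,t₈ = 0, 0.5, 1, 1.5, 2, 2.5, 3, 3.5, 4.
f(t) = -3t² - 3t + 4: f₀=4, f₁=1.75, f₂=-2, f₃=-7.25, f₄=-14, f₅=-22.25, f₆=-32, f₇=-43.25, f₈=-56.
(h/3)·[f₀ + 4f₁ + 2f₂ + 4f₃ + 2f₄ + 4f₅ + 2f₆ + 4f₇ + f₈] = 0.166667·(-432) = -72.

-72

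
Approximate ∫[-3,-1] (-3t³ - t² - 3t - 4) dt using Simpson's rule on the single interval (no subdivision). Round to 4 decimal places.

S = (b−a)/6 · [f(-3) + 4f(-2) + f(-1)] = 0.333333·[77 + 4·22 + 1] = 55.3333.

55.3333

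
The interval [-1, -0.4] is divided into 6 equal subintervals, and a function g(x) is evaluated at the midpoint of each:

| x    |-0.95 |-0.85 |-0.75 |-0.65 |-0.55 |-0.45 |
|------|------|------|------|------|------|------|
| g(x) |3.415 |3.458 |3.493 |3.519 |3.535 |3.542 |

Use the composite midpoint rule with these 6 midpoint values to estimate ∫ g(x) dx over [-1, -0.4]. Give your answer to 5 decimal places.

h = 0.1, n = 6.
h·[y(m₁) + y(m₂) + y(m₃) + y(m₄) + y(m₅) + y(m₆)] = 0.1·(20.962) = 2.09620.

2.09620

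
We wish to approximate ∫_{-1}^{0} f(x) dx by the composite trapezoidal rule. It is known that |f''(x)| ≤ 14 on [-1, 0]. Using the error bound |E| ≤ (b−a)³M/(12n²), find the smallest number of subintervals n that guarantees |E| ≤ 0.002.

Need 14/(12n²) ≤ 0.002.
n² ≥ 14/(12·0.002) = 583.333 ⇒ n ≥ 24.1523, so the smallest n is 25.

25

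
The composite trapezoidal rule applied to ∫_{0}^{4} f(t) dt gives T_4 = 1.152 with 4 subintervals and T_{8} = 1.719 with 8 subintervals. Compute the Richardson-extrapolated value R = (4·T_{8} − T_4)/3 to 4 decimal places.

R = (4·T_{8} − T_4) / 3 = (4·1.719 − 1.152)/3 = (5.724)/3 = 1.9080.

1.9080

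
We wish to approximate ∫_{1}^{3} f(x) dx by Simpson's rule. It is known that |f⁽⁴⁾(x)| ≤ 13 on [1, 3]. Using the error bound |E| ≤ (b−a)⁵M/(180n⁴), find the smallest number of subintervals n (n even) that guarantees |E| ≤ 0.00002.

Need 416/(180n⁴) ≤ 0.00002.
n⁴ ≥ 416/(180·0.00002) = 115556 ⇒ n ≥ 18.4373, so the smallest even n is 20. (n must be even for Simpson's rule.)

20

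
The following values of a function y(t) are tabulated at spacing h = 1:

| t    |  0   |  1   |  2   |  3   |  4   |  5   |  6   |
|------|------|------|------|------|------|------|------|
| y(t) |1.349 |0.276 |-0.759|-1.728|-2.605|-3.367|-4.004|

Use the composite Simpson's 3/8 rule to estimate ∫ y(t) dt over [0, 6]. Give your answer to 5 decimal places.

-9.55350

h = 1, n = 6.
(3h/8)·[y₀ + 3y₁ + 3y₂ + 2y₃ + 3y₄ + 3y₅ + y₆] = 0.375·(-25.476) = -9.55350.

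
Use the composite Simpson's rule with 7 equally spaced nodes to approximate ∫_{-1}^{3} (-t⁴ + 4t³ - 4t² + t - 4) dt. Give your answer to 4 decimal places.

-18.2387

h = (3 − (-1))/6 = 0.666667.
Nodes t₀,…,t₆ = -1, -0.333333, 0.333333, 1, 1.666667, 2.333333, 3.
f(t) = -t⁴ + 4t³ - 4t² + t - 4: f₀=-14, f₁=-4.938272, f₂=-3.975309, f₃=-4, f₄=-2.641975, f₅=-2.271605, f₆=-10.
(h/3)·[f₀ + 4f₁ + 2f₂ + 4f₃ + 2f₄ + 4f₅ + f₆] = 0.222222·(-82.074074) = -18.2387.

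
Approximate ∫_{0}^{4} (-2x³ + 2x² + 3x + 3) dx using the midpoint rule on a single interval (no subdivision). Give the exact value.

4

M = (b−a)·f(2) = 4·(1) = 4.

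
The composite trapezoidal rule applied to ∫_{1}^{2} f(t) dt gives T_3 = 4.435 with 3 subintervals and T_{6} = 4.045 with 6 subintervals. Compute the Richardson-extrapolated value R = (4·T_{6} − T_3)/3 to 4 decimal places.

3.9150

R = (4·T_{6} − T_3) / 3 = (4·4.045 − 4.435)/3 = (11.745)/3 = 3.9150.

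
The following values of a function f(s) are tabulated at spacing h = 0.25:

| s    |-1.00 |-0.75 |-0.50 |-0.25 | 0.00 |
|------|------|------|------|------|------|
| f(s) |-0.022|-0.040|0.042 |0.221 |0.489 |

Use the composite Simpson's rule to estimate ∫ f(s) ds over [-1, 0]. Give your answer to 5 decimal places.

0.10625

h = 0.25, n = 4.
(h/3)·[y₀ + 4y₁ + 2y₂ + 4y₃ + y₄] = 0.083333·(1.275) = 0.10625.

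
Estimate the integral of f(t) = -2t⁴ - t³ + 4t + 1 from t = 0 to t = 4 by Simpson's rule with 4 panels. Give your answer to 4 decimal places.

-438.6667

h = (4 − 0)/4 = 1.
Nodes t₀,…,t₄ = 0, 1, 2, 3, 4.
f(t) = -2t⁴ - t³ + 4t + 1: f₀=1, f₁=2, f₂=-31, f₃=-176, f₄=-559.
(h/3)·[f₀ + 4f₁ + 2f₂ + 4f₃ + f₄] = 0.333333·(-1316) = -438.6667.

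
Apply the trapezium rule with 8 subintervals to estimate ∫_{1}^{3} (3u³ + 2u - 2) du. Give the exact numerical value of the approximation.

64.375

h = (3 − 1)/8 = 0.25.
Nodes u₀,…,u₈ = 1, 1.25, 1.5, 1.75, 2, 2.25, 2.5, 2.75, 3.
f(u) = 3u³ + 2u - 2: f₀=3, f₁=6.359375, f₂=11.125, f₃=17.578125, f₄=26, f₅=36.671875, f₆=49.875, f₇=65.890625, f₈=85.
(h/2)·[f₀ + 2f₁ + 2f₂ + 2f₃ + 2f₄ + 2f₅ + 2f₆ + 2f₇ + f₈] = 0.125·(515) = 64.375.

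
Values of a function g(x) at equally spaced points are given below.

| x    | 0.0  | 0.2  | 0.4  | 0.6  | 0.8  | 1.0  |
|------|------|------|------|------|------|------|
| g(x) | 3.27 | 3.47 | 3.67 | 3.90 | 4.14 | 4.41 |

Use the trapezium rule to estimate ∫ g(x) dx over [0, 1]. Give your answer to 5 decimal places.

h = 0.2, n = 5.
(h/2)·[y₀ + 2y₁ + 2y₂ + 2y₃ + 2y₄ + y₅] = 0.1·(38.04) = 3.80400.

3.80400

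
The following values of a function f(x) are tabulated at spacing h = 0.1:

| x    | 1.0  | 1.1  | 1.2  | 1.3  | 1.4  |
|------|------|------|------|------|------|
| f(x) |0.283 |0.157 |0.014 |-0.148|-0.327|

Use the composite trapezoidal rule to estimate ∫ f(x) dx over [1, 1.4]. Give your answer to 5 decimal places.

h = 0.1, n = 4.
(h/2)·[y₀ + 2y₁ + 2y₂ + 2y₃ + y₄] = 0.05·(0.002) = 0.00010.

0.00010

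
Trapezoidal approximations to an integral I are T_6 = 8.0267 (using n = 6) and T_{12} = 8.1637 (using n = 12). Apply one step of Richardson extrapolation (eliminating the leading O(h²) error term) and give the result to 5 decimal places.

8.20937

R = (4·T_{12} − T_6) / 3 = (4·8.1637 − 8.0267)/3 = (24.6281)/3 = 8.20937.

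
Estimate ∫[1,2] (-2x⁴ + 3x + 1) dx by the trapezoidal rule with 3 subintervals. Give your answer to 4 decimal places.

-7.4177

h = (2 − 1)/3 = 0.333333.
Nodes x₀,…,x₃ = 1, 1.333333, 1.666667, 2.
f(x) = -2x⁴ + 3x + 1: f₀=2, f₁=-1.320988, f₂=-9.432099, f₃=-25.
(h/2)·[f₀ + 2f₁ + 2f₂ + f₃] = 0.166667·(-44.506173) = -7.4177.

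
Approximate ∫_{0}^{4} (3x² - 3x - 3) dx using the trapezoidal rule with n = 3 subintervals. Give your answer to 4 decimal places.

h = (4 − 0)/3 = 1.333333.
Nodes x₀,…,x₃ = 0, 1.333333, 2.666667, 4.
f(x) = 3x² - 3x - 3: f₀=-3, f₁=-1.666667, f₂=10.333333, f₃=33.
(h/2)·[f₀ + 2f₁ + 2f₂ + f₃] = 0.666667·(47.333333) = 31.5556.

31.5556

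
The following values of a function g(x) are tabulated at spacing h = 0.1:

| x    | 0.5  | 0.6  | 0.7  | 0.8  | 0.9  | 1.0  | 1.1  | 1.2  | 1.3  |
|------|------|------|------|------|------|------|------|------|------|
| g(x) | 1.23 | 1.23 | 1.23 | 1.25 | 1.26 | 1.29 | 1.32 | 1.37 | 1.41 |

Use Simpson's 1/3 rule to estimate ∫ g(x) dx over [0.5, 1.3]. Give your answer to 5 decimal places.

1.02733

h = 0.1, n = 8.
(h/3)·[y₀ + 4y₁ + 2y₂ + 4y₃ + 2y₄ + 4y₅ + 2y₆ + 4y₇ + y₈] = 0.033333·(30.82) = 1.02733.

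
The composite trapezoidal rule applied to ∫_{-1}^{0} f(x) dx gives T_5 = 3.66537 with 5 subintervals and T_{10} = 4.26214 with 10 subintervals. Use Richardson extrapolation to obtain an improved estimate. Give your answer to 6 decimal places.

4.461063

R = (4·T_{10} − T_5) / 3 = (4·4.26214 − 3.66537)/3 = (13.38319)/3 = 4.461063.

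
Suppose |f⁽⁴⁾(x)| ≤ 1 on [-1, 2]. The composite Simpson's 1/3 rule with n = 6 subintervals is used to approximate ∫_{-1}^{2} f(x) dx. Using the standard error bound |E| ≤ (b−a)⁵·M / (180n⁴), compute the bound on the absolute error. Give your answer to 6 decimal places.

0.001042

|E| ≤ (3)⁵·1 / (180·6⁴) = 243/233280 = 0.001042.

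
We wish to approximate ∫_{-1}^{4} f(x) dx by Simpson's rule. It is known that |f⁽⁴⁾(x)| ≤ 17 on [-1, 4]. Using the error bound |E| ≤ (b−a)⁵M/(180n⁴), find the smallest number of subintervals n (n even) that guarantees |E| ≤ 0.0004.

30

Need 53125/(180n⁴) ≤ 0.0004.
n⁴ ≥ 53125/(180·0.0004) = 737847 ⇒ n ≥ 29.3084, so the smallest even n is 30. (n must be even for Simpson's rule.)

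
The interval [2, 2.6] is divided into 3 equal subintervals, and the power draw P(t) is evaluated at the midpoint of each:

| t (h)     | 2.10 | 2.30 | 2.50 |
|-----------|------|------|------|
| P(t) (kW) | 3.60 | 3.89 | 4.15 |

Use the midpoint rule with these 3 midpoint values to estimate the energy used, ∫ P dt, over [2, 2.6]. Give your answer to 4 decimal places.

2.3280

h = 0.2, n = 3.
h·[y(m₁) + y(m₂) + y(m₃)] = 0.2·(11.64) = 2.3280.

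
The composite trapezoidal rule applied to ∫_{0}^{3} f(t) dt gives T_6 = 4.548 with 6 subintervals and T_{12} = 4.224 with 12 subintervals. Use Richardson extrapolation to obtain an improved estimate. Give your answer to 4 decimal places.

R = (4·T_{12} − T_6) / 3 = (4·4.224 − 4.548)/3 = (12.348)/3 = 4.1160.

4.1160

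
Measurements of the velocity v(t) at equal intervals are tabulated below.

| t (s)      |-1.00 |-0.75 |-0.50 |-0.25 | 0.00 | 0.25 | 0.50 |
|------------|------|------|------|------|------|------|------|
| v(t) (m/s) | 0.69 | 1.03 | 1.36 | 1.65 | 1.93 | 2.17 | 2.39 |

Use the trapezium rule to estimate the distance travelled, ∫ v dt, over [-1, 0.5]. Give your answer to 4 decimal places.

h = 0.25, n = 6.
(h/2)·[y₀ + 2y₁ + 2y₂ + 2y₃ + 2y₄ + 2y₅ + y₆] = 0.125·(19.36) = 2.4200.

2.4200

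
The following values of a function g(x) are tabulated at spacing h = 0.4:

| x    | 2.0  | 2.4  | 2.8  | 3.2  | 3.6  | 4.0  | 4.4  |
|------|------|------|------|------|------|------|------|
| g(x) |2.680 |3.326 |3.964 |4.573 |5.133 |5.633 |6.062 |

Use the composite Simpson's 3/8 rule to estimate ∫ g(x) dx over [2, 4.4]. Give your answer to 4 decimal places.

10.8084

h = 0.4, n = 6.
(3h/8)·[y₀ + 3y₁ + 3y₂ + 2y₃ + 3y₄ + 3y₅ + y₆] = 0.15·(72.056) = 10.8084.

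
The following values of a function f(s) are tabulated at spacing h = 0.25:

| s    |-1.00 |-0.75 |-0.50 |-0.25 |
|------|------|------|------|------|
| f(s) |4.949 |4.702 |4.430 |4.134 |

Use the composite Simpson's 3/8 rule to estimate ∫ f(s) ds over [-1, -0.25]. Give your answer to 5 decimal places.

3.41991

h = 0.25, n = 3.
(3h/8)·[y₀ + 3y₁ + 3y₂ + y₃] = 0.09375·(36.479) = 3.41991.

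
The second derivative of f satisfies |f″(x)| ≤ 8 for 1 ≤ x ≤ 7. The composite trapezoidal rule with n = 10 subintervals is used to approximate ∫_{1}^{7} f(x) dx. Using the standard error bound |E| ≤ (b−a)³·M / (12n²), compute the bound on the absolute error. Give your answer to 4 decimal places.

1.4400

|E| ≤ (6)³·8 / (12·10²) = 1728/1200 = 1.4400.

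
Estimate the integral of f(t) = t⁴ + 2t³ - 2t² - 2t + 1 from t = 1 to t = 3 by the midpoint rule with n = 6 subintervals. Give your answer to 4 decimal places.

64.4007

h = (3 − 1)/6 = 0.333333.
Midpoints m₁,…,m₆ = 1.166667, 1.5, 1.833333, 2.166667, 2.5, 2.833333.
f(m₁)=0.972994, f(m₂)=5.3125, f(m₃)=14.232253, f(m₄)=29.658179, f(m₅)=53.8125, f(m₆)=89.213735.
h·[f(m₁) + f(m₂) + f(m₃) + f(m₄) + f(m₅) + f(m₆)] = 0.333333·(193.202160) = 64.4007.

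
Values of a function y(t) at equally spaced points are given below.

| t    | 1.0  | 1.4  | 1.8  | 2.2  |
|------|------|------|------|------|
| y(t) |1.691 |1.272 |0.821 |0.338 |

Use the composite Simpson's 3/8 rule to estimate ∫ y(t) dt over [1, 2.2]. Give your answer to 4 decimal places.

1.2462

h = 0.4, n = 3.
(3h/8)·[y₀ + 3y₁ + 3y₂ + y₃] = 0.15·(8.308) = 1.2462.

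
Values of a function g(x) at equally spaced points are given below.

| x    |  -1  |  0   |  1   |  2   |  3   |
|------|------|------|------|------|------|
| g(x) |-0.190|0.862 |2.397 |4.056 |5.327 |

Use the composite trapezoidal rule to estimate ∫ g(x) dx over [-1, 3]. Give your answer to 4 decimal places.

h = 1, n = 4.
(h/2)·[y₀ + 2y₁ + 2y₂ + 2y₃ + y₄] = 0.5·(19.767) = 9.8835.

9.8835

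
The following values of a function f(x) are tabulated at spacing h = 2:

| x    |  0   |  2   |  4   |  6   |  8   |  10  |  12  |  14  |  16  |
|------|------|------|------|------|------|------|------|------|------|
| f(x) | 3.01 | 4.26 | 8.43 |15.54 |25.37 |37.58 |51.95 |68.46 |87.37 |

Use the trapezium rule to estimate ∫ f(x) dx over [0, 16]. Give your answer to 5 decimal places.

513.56000

h = 2, n = 8.
(h/2)·[y₀ + 2y₁ + 2y₂ + 2y₃ + 2y₄ + 2y₅ + 2y₆ + 2y₇ + y₈] = 1·(513.56) = 513.56000.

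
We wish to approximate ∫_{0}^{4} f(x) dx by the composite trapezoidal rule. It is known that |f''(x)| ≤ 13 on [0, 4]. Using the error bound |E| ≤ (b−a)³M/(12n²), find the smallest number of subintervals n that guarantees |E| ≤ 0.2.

19

Need 832/(12n²) ≤ 0.2.
n² ≥ 832/(12·0.2) = 346.667 ⇒ n ≥ 18.6190, so the smallest n is 19.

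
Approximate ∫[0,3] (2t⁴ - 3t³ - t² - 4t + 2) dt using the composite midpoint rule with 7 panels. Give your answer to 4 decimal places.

h = (3 − 0)/7 = 0.428571.
Midpoints m₁,…,m₇ = 0.214286, 0.642857, 1.071429, 1.5, 1.928571, 2.357143, 2.785714.
f(m₁)=1.071637, f(m₂)=-1.440129, f(m₃)=-4.487922, f(m₄)=-6.25, f(m₅)=-3.285298, f(m₆)=9.466576, f(m₇)=38.685339.
h·[f(m₁) + f(m₂) + f(m₃) + f(m₄) + f(m₅) + f(m₆) + f(m₇)] = 0.428571·(33.760204) = 14.4687.

14.4687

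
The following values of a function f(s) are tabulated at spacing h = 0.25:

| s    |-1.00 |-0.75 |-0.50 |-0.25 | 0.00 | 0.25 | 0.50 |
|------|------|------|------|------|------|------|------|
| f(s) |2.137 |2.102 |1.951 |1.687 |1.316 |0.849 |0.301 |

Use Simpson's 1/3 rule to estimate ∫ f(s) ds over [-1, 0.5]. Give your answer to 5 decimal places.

h = 0.25, n = 6.
(h/3)·[y₀ + 4y₁ + 2y₂ + 4y₃ + 2y₄ + 4y₅ + y₆] = 0.083333·(27.524) = 2.29367.

2.29367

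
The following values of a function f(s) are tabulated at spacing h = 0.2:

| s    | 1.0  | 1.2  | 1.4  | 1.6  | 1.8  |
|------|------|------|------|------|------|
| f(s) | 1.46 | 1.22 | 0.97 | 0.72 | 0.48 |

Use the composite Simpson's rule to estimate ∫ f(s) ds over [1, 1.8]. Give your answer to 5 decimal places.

0.77600

h = 0.2, n = 4.
(h/3)·[y₀ + 4y₁ + 2y₂ + 4y₃ + y₄] = 0.066667·(11.64) = 0.77600.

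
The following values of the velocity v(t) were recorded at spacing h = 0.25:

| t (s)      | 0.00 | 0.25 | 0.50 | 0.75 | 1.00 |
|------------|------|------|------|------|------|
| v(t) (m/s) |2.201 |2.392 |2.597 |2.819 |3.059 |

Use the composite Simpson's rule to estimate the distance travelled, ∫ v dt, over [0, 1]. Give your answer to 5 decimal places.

2.60817

h = 0.25, n = 4.
(h/3)·[y₀ + 4y₁ + 2y₂ + 4y₃ + y₄] = 0.083333·(31.298) = 2.60817.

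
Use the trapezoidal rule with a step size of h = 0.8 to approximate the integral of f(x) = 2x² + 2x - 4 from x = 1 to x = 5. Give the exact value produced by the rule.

h = (5 − 1)/5 = 0.8.
Nodes x₀,…,x₅ = 1, 1.8, 2.6, 3.4, 4.2, 5.
f(x) = 2x² + 2x - 4: f₀=0, f₁=6.08, f₂=14.72, f₃=25.92, f₄=39.68, f₅=56.
(h/2)·[f₀ + 2f₁ + 2f₂ + 2f₃ + 2f₄ + f₅] = 0.4·(228.8) = 91.52.

91.52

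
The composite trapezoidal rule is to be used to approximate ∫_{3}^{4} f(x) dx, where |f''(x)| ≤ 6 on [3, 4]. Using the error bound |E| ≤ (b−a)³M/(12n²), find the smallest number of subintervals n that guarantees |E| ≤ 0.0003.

Need 6/(12n²) ≤ 0.0003.
n² ≥ 6/(12·0.0003) = 1666.67 ⇒ n ≥ 40.8248, so the smallest n is 41.

41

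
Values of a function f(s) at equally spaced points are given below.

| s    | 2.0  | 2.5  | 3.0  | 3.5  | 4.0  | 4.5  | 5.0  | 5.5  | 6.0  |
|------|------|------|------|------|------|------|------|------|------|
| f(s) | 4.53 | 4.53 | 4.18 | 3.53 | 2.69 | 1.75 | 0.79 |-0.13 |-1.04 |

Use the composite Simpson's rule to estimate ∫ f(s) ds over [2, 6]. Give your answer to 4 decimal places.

h = 0.5, n = 8.
(h/3)·[y₀ + 4y₁ + 2y₂ + 4y₃ + 2y₄ + 4y₅ + 2y₆ + 4y₇ + y₈] = 0.166667·(57.53) = 9.5883.

9.5883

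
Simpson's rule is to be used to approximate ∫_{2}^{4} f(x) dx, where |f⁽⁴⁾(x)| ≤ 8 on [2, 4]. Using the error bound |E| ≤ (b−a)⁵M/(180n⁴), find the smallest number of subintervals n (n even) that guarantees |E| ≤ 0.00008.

12

Need 256/(180n⁴) ≤ 0.00008.
n⁴ ≥ 256/(180·0.00008) = 17777.8 ⇒ n ≥ 11.5470, so the smallest even n is 12. (n must be even for Simpson's rule.)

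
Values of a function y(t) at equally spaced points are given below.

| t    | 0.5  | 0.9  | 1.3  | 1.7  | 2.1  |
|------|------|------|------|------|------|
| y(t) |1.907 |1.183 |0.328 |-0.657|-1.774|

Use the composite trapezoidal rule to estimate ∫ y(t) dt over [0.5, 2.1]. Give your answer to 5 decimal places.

0.36820

h = 0.4, n = 4.
(h/2)·[y₀ + 2y₁ + 2y₂ + 2y₃ + y₄] = 0.2·(1.841) = 0.36820.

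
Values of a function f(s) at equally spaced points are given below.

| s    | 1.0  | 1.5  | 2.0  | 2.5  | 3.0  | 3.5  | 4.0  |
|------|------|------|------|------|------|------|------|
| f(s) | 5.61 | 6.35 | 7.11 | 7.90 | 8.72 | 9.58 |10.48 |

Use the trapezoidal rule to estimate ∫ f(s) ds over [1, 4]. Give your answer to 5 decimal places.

23.85250

h = 0.5, n = 6.
(h/2)·[y₀ + 2y₁ + 2y₂ + 2y₃ + 2y₄ + 2y₅ + y₆] = 0.25·(95.41) = 23.85250.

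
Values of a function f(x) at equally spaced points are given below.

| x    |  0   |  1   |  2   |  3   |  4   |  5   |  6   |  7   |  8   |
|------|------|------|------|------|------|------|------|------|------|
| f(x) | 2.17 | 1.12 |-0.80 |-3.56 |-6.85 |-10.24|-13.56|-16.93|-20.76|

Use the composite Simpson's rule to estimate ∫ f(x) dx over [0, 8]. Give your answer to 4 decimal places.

h = 1, n = 8.
(h/3)·[y₀ + 4y₁ + 2y₂ + 4y₃ + 2y₄ + 4y₅ + 2y₆ + 4y₇ + y₈] = 0.333333·(-179.45) = -59.8167.

-59.8167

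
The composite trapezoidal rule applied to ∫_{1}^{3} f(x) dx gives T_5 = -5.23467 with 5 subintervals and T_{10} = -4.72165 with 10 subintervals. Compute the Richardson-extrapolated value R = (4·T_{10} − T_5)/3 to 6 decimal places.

-4.550643

R = (4·T_{10} − T_5) / 3 = (4·(-4.72165) − (-5.23467))/3 = (-13.65193)/3 = -4.550643.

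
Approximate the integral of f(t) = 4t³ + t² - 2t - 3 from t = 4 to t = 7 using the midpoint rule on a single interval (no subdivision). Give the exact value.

2045.25

M = (b−a)·f(5.5) = 3·(681.75) = 2045.25.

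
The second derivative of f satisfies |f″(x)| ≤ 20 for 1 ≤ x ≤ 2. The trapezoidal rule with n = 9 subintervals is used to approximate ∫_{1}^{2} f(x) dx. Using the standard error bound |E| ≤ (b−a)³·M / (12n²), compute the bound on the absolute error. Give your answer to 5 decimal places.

|E| ≤ (1)³·20 / (12·9²) = 20/972 = 0.02058.

0.02058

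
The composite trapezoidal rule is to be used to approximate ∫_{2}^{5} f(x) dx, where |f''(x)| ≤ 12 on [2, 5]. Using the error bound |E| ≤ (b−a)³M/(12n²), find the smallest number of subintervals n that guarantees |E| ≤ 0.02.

37

Need 324/(12n²) ≤ 0.02.
n² ≥ 324/(12·0.02) = 1350 ⇒ n ≥ 36.7423, so the smallest n is 37.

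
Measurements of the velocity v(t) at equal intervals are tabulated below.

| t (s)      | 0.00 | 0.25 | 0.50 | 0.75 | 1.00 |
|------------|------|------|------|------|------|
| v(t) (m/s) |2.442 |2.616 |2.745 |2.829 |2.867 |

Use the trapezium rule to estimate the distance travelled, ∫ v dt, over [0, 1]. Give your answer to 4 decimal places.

h = 0.25, n = 4.
(h/2)·[y₀ + 2y₁ + 2y₂ + 2y₃ + y₄] = 0.125·(21.689) = 2.7111.

2.7111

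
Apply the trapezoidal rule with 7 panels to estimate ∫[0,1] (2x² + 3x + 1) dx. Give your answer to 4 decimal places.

3.1735

h = (1 − 0)/7 = 0.142857.
Nodes x₀,…,x₇ = 0, 0.142857, 0.285714, 0.428571, 0.571429, 0.714286, 0.857143, 1.
f(x) = 2x² + 3x + 1: f₀=1, f₁=1.469388, f₂=2.020408, f₃=2.653061, f₄=3.367347, f₅=4.163265, f₆=5.040816, f₇=6.
(h/2)·[f₀ + 2f₁ + 2f₂ + 2f₃ + 2f₄ + 2f₅ + 2f₆ + f₇] = 0.071429·(44.428571) = 3.1735.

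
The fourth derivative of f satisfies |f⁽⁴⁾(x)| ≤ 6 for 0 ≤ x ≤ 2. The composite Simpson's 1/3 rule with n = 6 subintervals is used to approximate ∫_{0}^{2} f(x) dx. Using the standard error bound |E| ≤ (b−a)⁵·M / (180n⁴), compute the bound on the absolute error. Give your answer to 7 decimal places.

0.0008230

|E| ≤ (2)⁵·6 / (180·6⁴) = 192/233280 = 0.0008230.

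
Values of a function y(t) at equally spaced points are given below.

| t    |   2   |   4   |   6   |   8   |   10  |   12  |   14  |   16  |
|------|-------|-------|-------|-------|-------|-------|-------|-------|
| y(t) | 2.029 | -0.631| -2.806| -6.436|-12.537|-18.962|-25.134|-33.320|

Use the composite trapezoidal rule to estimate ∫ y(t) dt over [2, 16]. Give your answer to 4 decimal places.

h = 2, n = 7.
(h/2)·[y₀ + 2y₁ + 2y₂ + 2y₃ + 2y₄ + 2y₅ + 2y₆ + y₇] = 1·(-164.303) = -164.3030.

-164.3030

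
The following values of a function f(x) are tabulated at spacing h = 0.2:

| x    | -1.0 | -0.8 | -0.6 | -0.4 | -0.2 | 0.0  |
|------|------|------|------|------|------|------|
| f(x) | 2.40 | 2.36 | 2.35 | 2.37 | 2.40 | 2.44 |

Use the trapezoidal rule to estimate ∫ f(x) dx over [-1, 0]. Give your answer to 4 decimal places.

h = 0.2, n = 5.
(h/2)·[y₀ + 2y₁ + 2y₂ + 2y₃ + 2y₄ + y₅] = 0.1·(23.80) = 2.3800.

2.3800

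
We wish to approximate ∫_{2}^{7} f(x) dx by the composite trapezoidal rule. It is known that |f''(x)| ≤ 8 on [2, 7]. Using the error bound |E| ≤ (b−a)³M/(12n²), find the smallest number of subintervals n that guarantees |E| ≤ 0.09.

Need 1000/(12n²) ≤ 0.09.
n² ≥ 1000/(12·0.09) = 925.926 ⇒ n ≥ 30.4290, so the smallest n is 31.

31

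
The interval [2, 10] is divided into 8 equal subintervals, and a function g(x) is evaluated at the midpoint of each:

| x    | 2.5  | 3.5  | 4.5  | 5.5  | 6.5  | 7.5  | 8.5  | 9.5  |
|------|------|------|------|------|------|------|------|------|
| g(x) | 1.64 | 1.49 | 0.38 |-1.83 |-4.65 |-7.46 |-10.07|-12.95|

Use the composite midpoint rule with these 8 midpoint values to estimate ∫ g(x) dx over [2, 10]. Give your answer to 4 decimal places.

-33.4500

h = 1, n = 8.
h·[y(m₁) + y(m₂) + y(m₃) + y(m₄) + y(m₅) + y(m₆) + y(m₇) + y(m₈)] = 1·(-33.45) = -33.4500.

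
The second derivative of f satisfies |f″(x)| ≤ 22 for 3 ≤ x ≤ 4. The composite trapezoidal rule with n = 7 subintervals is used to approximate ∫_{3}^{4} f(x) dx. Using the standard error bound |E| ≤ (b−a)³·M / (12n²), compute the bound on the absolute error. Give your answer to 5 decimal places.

|E| ≤ (1)³·22 / (12·7²) = 22/588 = 0.03741.

0.03741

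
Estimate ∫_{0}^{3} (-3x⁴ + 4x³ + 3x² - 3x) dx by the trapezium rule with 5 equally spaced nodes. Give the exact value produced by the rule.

h = (3 − 0)/4 = 0.75.
Nodes x₀,…,x₄ = 0, 0.75, 1.5, 2.25, 3.
f(x) = -3x⁴ + 4x³ + 3x² - 3x: f₀=0, f₁=0.17578125, f₂=0.5625, f₃=-22.88671875, f₄=-117.
(h/2)·[f₀ + 2f₁ + 2f₂ + 2f₃ + f₄] = 0.375·(-161.296875) = -60.486328125.

-60.486328125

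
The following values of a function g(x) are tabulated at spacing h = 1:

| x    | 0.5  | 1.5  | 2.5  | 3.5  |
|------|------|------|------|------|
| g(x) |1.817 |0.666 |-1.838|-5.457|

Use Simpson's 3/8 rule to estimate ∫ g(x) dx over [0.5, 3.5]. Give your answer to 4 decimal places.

h = 1, n = 3.
(3h/8)·[y₀ + 3y₁ + 3y₂ + y₃] = 0.375·(-7.156) = -2.6835.

-2.6835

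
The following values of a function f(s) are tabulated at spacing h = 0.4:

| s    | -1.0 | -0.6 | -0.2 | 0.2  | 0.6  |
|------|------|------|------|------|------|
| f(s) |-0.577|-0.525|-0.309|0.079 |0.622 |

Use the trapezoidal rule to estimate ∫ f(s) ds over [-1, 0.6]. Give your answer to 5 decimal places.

-0.29300

h = 0.4, n = 4.
(h/2)·[y₀ + 2y₁ + 2y₂ + 2y₃ + y₄] = 0.2·(-1.465) = -0.29300.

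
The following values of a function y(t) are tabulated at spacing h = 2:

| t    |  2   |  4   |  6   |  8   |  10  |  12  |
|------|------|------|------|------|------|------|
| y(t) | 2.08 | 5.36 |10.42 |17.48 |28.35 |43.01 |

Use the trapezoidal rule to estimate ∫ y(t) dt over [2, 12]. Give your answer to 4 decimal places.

168.3100

h = 2, n = 5.
(h/2)·[y₀ + 2y₁ + 2y₂ + 2y₃ + 2y₄ + y₅] = 1·(168.31) = 168.3100.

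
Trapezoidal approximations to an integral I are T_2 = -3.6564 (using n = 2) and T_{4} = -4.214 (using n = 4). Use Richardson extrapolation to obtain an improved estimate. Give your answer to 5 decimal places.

-4.39987

R = (4·T_{4} − T_2) / 3 = (4·(-4.214) − (-3.6564))/3 = (-13.1996)/3 = -4.39987.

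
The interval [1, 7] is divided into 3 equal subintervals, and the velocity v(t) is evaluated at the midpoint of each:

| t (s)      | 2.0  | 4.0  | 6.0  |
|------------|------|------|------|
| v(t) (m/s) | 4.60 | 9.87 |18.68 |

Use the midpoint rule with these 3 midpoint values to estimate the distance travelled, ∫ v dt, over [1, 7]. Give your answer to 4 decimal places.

h = 2, n = 3.
h·[y(m₁) + y(m₂) + y(m₃)] = 2·(33.15) = 66.3000.

66.3000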